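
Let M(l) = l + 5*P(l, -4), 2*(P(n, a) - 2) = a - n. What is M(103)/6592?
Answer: -3/128 ≈ -0.023438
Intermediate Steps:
P(n, a) = 2 + a/2 - n/2 (P(n, a) = 2 + (a - n)/2 = 2 + (a/2 - n/2) = 2 + a/2 - n/2)
M(l) = -3*l/2 (M(l) = l + 5*(2 + (½)*(-4) - l/2) = l + 5*(2 - 2 - l/2) = l + 5*(-l/2) = l - 5*l/2 = -3*l/2)
M(103)/6592 = -3/2*103/6592 = -309/2*1/6592 = -3/128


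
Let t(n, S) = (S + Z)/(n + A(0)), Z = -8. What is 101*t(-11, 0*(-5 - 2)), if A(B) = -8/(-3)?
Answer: 2424/25 ≈ 96.960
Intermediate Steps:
A(B) = 8/3 (A(B) = -8*(-⅓) = 8/3)
t(n, S) = (-8 + S)/(8/3 + n) (t(n, S) = (S - 8)/(n + 8/3) = (-8 + S)/(8/3 + n))
101*t(-11, 0*(-5 - 2)) = 101*(3*(-8 + 0*(-5 - 2))/(8 + 3*(-11))) = 101*(3*(-8 + 0*(-7))/(8 - 33)) = 101*(3*(-8 + 0)/(-25)) = 101*(3*(-1/25)*(-8)) = 101*(24/25) = 2424/25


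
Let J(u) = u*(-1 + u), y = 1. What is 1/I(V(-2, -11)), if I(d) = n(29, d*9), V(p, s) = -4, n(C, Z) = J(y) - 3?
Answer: -1/3 ≈ -0.33333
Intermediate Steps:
n(C, Z) = -3 (n(C, Z) = 1*(-1 + 1) - 3 = 1*0 - 3 = 0 - 3 = -3)
I(d) = -3
1/I(V(-2, -11)) = 1/(-3) = -1/3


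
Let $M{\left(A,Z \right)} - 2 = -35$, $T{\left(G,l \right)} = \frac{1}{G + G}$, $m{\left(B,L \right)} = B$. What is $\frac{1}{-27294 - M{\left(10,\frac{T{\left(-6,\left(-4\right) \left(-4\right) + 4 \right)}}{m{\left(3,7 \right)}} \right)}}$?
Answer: $- \frac{1}{27261} \approx -3.6682 \cdot 10^{-5}$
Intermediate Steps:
$T{\left(G,l \right)} = \frac{1}{2 G}$
$M{\left(A,Z \right)} = -33$ ($M{\left(A,Z \right)} = 2 - 35 = -33$)
$\frac{1}{-27294 - M{\left(10,\frac{T{\left(-6,\left(-4\right) \left(-4\right) + 4 \right)}}{m{\left(3,7 \right)}} \right)}} = \frac{1}{-27294 - -33} = \frac{1}{-27294 + 33} = \frac{1}{-27261} = - \frac{1}{27261}$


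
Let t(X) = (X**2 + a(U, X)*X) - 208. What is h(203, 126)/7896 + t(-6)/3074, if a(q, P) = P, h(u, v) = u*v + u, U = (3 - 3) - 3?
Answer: 5584067/1733736 ≈ 3.2208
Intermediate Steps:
U = -3 (U = 0 - 3 = -3)
h(u, v) = u + u*v
t(X) = -208 + 2*X**2 (t(X) = (X**2 + X*X) - 208 = (X**2 + X**2) - 208 = 2*X**2 - 208 = -208 + 2*X**2)
h(203, 126)/7896 + t(-6)/3074 = (203*(1 + 126))/7896 + (-208 + 2*(-6)**2)/3074 = (203*127)*(1/7896) + (-208 + 2*36)*(1/3074) = 25781*(1/7896) + (-208 + 72)*(1/3074) = 3683/1128 - 136*1/3074 = 3683/1128 - 68/1537 = 5584067/1733736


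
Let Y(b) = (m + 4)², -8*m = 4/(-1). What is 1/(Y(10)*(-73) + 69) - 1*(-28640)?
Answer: 161443676/5637 ≈ 28640.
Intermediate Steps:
m = ½ (m = -1/(2*(-1)) = -(-1)/2 = -⅛*(-4) = ½ ≈ 0.50000)
Y(b) = 81/4 (Y(b) = (½ + 4)² = (9/2)² = 81/4)
1/(Y(10)*(-73) + 69) - 1*(-28640) = 1/((81/4)*(-73) + 69) - 1*(-28640) = 1/(-5913/4 + 69) + 28640 = 1/(-5637/4) + 28640 = -4/5637 + 28640 = 161443676/5637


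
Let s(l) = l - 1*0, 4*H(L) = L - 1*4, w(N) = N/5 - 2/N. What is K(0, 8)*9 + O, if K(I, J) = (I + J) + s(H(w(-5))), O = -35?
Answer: 533/20 ≈ 26.650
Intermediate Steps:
w(N) = -2/N + N/5 (w(N) = N*(1/5) - 2/N = N/5 - 2/N = -2/N + N/5)
H(L) = -1 + L/4 (H(L) = (L - 1*4)/4 = (L - 4)/4 = (-4 + L)/4 = -1 + L/4)
s(l) = l (s(l) = l + 0 = l)
K(I, J) = -23/20 + I + J (K(I, J) = (I + J) + (-1 + (-2/(-5) + (1/5)*(-5))/4) = (I + J) + (-1 + (-2*(-1/5) - 1)/4) = (I + J) + (-1 + (2/5 - 1)/4) = (I + J) + (-1 + (1/4)*(-3/5)) = (I + J) + (-1 - 3/20) = (I + J) - 23/20 = -23/20 + I + J)
K(0, 8)*9 + O = (-23/20 + 0 + 8)*9 - 35 = (137/20)*9 - 35 = 1233/20 - 35 = 533/20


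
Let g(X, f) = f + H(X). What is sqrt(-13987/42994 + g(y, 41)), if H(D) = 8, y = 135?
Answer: sqrt(89974360686)/42994 ≈ 6.9767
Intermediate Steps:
g(X, f) = 8 + f (g(X, f) = f + 8 = 8 + f)
sqrt(-13987/42994 + g(y, 41)) = sqrt(-13987/42994 + (8 + 41)) = sqrt(-13987*1/42994 + 49) = sqrt(-13987/42994 + 49) = sqrt(2092719/42994) = sqrt(89974360686)/42994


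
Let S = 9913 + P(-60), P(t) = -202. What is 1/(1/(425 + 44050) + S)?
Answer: 44475/431896726 ≈ 0.00010298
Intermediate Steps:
S = 9711 (S = 9913 - 202 = 9711)
1/(1/(425 + 44050) + S) = 1/(1/(425 + 44050) + 9711) = 1/(1/44475 + 9711) = 1/(431896726/44475) = 44475/431896726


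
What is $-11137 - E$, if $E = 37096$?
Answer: $-48233$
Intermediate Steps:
$-11137 - E = -11137 - 37096 = -48233$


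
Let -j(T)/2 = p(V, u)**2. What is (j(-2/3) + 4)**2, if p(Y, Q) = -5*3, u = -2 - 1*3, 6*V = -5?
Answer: 198916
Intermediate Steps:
V = -5/6 (V = (1/6)*(-5) = -5/6 ≈ -0.83333)
u = -5 (u = -2 - 3 = -5)
p(Y, Q) = -15
j(T) = -450 (j(T) = -2*(-15)**2 = -2*225 = -450)
(j(-2/3) + 4)**2 = (-450 + 4)**2 = (-446)**2 = 198916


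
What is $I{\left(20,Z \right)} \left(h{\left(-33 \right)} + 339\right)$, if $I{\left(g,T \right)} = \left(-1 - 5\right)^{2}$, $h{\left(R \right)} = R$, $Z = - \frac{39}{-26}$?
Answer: $11016$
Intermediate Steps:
$Z = \frac{3}{2}$ ($Z = \left(-39\right) \left(- \frac{1}{26}\right) = \frac{3}{2} \approx 1.5$)
$I{\left(g,T \right)} = 36$ ($I{\left(g,T \right)} = \left(-6\right)^{2} = 36$)
$I{\left(20,Z \right)} \left(h{\left(-33 \right)} + 339\right) = 36 \left(-33 + 339\right) = 36 \cdot 306 = 11016$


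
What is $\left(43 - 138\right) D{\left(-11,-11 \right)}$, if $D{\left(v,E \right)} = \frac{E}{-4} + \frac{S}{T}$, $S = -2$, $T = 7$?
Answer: $- \frac{6555}{28} \approx -234.11$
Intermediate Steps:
$D{\left(v,E \right)} = - \frac{2}{7} - \frac{E}{4}$ ($D{\left(v,E \right)} = \frac{E}{-4} - \frac{2}{7} = E \left(- \frac{1}{4}\right) - \frac{2}{7} = - \frac{E}{4} - \frac{2}{7} = - \frac{2}{7} - \frac{E}{4}$)
$\left(43 - 138\right) D{\left(-11,-11 \right)} = \left(43 - 138\right) \left(- \frac{2}{7} - - \frac{11}{4}\right) = - 95 \left(- \frac{2}{7} + \frac{11}{4}\right) = \left(-95\right) \frac{69}{28} = - \frac{6555}{28}$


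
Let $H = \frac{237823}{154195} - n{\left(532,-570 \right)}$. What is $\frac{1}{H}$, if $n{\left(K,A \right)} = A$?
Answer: $\frac{154195}{88128973} \approx 0.0017497$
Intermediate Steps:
$H = \frac{88128973}{154195}$ ($H = \frac{237823}{154195} - -570 = 237823 \cdot \frac{1}{154195} + 570 = \frac{237823}{154195} + 570 = \frac{88128973}{154195} \approx 571.54$)
$\frac{1}{H} = \frac{1}{\frac{88128973}{154195}} = \frac{154195}{88128973}$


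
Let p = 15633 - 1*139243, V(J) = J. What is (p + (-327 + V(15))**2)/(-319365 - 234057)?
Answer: 13133/276711 ≈ 0.047461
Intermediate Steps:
p = -123610 (p = 15633 - 139243 = -123610)
(p + (-327 + V(15))**2)/(-319365 - 234057) = (-123610 + (-327 + 15)**2)/(-319365 - 234057) = (-123610 + (-312)**2)/(-553422) = (-123610 + 97344)*(-1/553422) = -26266*(-1/553422) = 13133/276711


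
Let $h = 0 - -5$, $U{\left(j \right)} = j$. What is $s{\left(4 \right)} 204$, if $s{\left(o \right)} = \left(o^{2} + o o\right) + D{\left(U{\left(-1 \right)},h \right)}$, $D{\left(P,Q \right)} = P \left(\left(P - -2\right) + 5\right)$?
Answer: $5304$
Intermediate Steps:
$h = 5$ ($h = 0 + 5 = 5$)
$D{\left(P,Q \right)} = P \left(7 + P\right)$ ($D{\left(P,Q \right)} = P \left(\left(P + 2\right) + 5\right) = P \left(\left(2 + P\right) + 5\right) = P \left(7 + P\right)$)
$s{\left(o \right)} = -6 + 2 o^{2}$ ($s{\left(o \right)} = \left(o^{2} + o o\right) - \left(7 - 1\right) = \left(o^{2} + o^{2}\right) - 6 = 2 o^{2} - 6 = -6 + 2 o^{2}$)
$s{\left(4 \right)} 204 = \left(-6 + 2 \cdot 4^{2}\right) 204 = \left(-6 + 2 \cdot 16\right) 204 = \left(-6 + 32\right) 204 = 26 \cdot 204 = 5304$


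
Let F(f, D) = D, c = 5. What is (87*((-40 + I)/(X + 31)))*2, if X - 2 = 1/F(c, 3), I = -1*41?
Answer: -21141/50 ≈ -422.82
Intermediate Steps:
I = -41
X = 7/3 (X = 2 + 1/3 = 2 + ⅓ = 7/3 ≈ 2.3333)
(87*((-40 + I)/(X + 31)))*2 = (87*((-40 - 41)/(7/3 + 31)))*2 = (87*(-81/100/3))*2 = (87*(-81*3/100))*2 = (87*(-243/100))*2 = -21141/100*2 = -21141/50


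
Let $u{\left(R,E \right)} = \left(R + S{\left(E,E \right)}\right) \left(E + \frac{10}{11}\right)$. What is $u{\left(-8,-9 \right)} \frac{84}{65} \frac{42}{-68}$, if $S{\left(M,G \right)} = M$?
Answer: $- \frac{78498}{715} \approx -109.79$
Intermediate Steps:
$u{\left(R,E \right)} = \left(\frac{10}{11} + E\right) \left(E + R\right)$ ($u{\left(R,E \right)} = \left(R + E\right) \left(E + \frac{10}{11}\right) = \left(E + R\right) \left(E + 10 \cdot \frac{1}{11}\right) = \left(E + R\right) \left(E + \frac{10}{11}\right) = \left(E + R\right) \left(\frac{10}{11} + E\right) = \left(\frac{10}{11} + E\right) \left(E + R\right)$)
$u{\left(-8,-9 \right)} \frac{84}{65} \frac{42}{-68} = \left(\left(-9\right)^{2} + \frac{10}{11} \left(-9\right) + \frac{10}{11} \left(-8\right) - -72\right) \frac{84}{65} \frac{42}{-68} = \left(81 - \frac{90}{11} - \frac{80}{11} + 72\right) 84 \cdot \frac{1}{65} \cdot 42 \left(- \frac{1}{68}\right) = \frac{1513}{11} \cdot \frac{84}{65} \left(- \frac{21}{34}\right) = \frac{127092}{715} \left(- \frac{21}{34}\right) = - \frac{78498}{715}$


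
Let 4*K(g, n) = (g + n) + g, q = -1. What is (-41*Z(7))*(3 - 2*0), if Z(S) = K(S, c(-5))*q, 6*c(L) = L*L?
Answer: 4469/8 ≈ 558.63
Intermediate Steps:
c(L) = L²/6 (c(L) = (L*L)/6 = L²/6)
K(g, n) = g/2 + n/4 (K(g, n) = ((g + n) + g)/4 = (n + 2*g)/4 = g/2 + n/4)
Z(S) = -25/24 - S/2 (Z(S) = (S/2 + ((⅙)*(-5)²)/4)*(-1) = (S/2 + ((⅙)*25)/4)*(-1) = (S/2 + (¼)*(25/6))*(-1) = (S/2 + 25/24)*(-1) = (25/24 + S/2)*(-1) = -25/24 - S/2)
(-41*Z(7))*(3 - 2*0) = (-41*(-25/24 - ½*7))*(3 - 2*0) = (-41*(-25/24 - 7/2))*(3 + 0) = -41*(-109/24)*3 = (4469/24)*3 = 4469/8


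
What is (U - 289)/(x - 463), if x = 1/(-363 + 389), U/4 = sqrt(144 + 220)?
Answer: 7514/12037 - 208*sqrt(91)/12037 ≈ 0.45940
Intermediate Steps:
U = 8*sqrt(91) (U = 4*sqrt(144 + 220) = 4*sqrt(364) = 4*(2*sqrt(91)) = 8*sqrt(91) ≈ 76.315)
x = 1/26 ≈ 0.038462
(U - 289)/(x - 463) = (8*sqrt(91) - 289)/(1/26 - 463) = (-289 + 8*sqrt(91))/(-12037/26) = (-289 + 8*sqrt(91))*(-26/12037) = 7514/12037 - 208*sqrt(91)/12037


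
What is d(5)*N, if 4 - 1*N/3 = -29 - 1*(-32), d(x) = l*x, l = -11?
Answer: -165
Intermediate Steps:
d(x) = -11*x
N = 3 (N = 12 - 3*(-29 - 1*(-32)) = 12 - 3*(-29 + 32) = 12 - 3*3 = 12 - 9 = 3)
d(5)*N = -11*5*3 = -55*3 = -165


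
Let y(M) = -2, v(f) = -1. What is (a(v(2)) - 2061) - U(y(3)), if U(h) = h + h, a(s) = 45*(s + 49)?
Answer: 103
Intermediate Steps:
a(s) = 2205 + 45*s (a(s) = 45*(49 + s) = 2205 + 45*s)
U(h) = 2*h
(a(v(2)) - 2061) - U(y(3)) = ((2205 + 45*(-1)) - 2061) - 2*(-2) = ((2205 - 45) - 2061) - 1*(-4) = (2160 - 2061) + 4 = 99 + 4 = 103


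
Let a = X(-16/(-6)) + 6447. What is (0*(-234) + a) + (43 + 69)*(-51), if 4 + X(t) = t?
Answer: 2201/3 ≈ 733.67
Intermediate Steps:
X(t) = -4 + t
a = 19337/3 (a = (-4 - 16/(-6)) + 6447 = (-4 - 16*(-⅙)) + 6447 = (-4 + 8/3) + 6447 = -4/3 + 6447 = 19337/3 ≈ 6445.7)
(0*(-234) + a) + (43 + 69)*(-51) = (0*(-234) + 19337/3) + (43 + 69)*(-51) = (0 + 19337/3) + 112*(-51) = 19337/3 - 5712 = 2201/3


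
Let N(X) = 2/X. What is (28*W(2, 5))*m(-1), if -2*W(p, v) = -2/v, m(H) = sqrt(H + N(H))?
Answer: 28*I*sqrt(3)/5 ≈ 9.6995*I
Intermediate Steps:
m(H) = sqrt(H + 2/H)
W(p, v) = 1/v (W(p, v) = -(-1)/v = 1/v)
(28*W(2, 5))*m(-1) = (28/5)*sqrt(-1 + 2/(-1)) = (28*(1/5))*sqrt(-1 + 2*(-1)) = 28*sqrt(-1 - 2)/5 = 28*sqrt(-3)/5 = 28*(I*sqrt(3))/5 = 28*I*sqrt(3)/5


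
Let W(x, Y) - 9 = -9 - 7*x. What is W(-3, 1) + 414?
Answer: 435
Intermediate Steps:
W(x, Y) = -7*x (W(x, Y) = 9 + (-9 - 7*x) = -7*x)
W(-3, 1) + 414 = -7*(-3) + 414 = 21 + 414 = 435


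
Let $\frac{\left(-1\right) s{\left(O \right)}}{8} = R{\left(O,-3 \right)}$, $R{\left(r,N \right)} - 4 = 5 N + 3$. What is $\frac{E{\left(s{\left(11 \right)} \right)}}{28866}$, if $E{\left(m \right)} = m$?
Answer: $\frac{32}{14433} \approx 0.0022171$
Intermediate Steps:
$R{\left(r,N \right)} = 7 + 5 N$ ($R{\left(r,N \right)} = 4 + \left(5 N + 3\right) = 4 + \left(3 + 5 N\right) = 7 + 5 N$)
$s{\left(O \right)} = 64$ ($s{\left(O \right)} = - 8 \left(7 + 5 \left(-3\right)\right) = - 8 \left(7 - 15\right) = \left(-8\right) \left(-8\right) = 64$)
$\frac{E{\left(s{\left(11 \right)} \right)}}{28866} = \frac{64}{28866} = 64 \cdot \frac{1}{28866} = \frac{32}{14433}$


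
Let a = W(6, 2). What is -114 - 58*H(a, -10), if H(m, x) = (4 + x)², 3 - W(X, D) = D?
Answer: -2202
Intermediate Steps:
W(X, D) = 3 - D
a = 1 (a = 3 - 1*2 = 3 - 2 = 1)
-114 - 58*H(a, -10) = -114 - 58*(4 - 10)² = -114 - 58*(-6)² = -114 - 58*36 = -114 - 2088 = -2202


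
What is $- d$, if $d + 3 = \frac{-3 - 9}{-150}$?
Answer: $\frac{73}{25} \approx 2.92$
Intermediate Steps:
$d = - \frac{73}{25}$ ($d = -3 + \frac{-3 - 9}{-150} = -3 + \left(-3 - 9\right) \left(- \frac{1}{150}\right) = -3 - - \frac{2}{25} = -3 + \frac{2}{25} = - \frac{73}{25} \approx -2.92$)
$- d = \left(-1\right) \left(- \frac{73}{25}\right) = \frac{73}{25}$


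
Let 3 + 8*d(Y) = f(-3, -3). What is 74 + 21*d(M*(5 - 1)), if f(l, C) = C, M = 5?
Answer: 233/4 ≈ 58.250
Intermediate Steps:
d(Y) = -3/4 (d(Y) = -3/8 + (1/8)*(-3) = -3/8 - 3/8 = -3/4)
74 + 21*d(M*(5 - 1)) = 74 + 21*(-3/4) = 74 - 63/4 = 233/4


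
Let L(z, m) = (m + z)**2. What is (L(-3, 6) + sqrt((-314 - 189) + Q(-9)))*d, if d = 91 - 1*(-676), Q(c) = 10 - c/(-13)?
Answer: 6903 + 59*I*sqrt(83434) ≈ 6903.0 + 17042.0*I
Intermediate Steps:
Q(c) = 10 + c/13 (Q(c) = 10 - c*(-1)/13 = 10 - (-1)*c/13 = 10 + c/13)
d = 767 (d = 91 + 676 = 767)
(L(-3, 6) + sqrt((-314 - 189) + Q(-9)))*d = ((6 - 3)**2 + sqrt((-314 - 189) + (10 + (1/13)*(-9))))*767 = (3**2 + sqrt(-503 + (10 - 9/13)))*767 = (9 + sqrt(-503 + 121/13))*767 = (9 + sqrt(-6418/13))*767 = (9 + I*sqrt(83434)/13)*767 = 6903 + 59*I*sqrt(83434)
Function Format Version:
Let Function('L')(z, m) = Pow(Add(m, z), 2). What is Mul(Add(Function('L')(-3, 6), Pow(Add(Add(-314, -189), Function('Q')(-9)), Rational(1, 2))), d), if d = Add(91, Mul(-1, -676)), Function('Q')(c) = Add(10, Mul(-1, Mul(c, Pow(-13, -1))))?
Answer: Add(6903, Mul(59, I, Pow(83434, Rational(1, 2)))) ≈ Add(6903.0, Mul(17042., I))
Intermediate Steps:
Function('Q')(c) = Add(10, Mul(Rational(1, 13), c)) (Function('Q')(c) = Add(10, Mul(-1, Mul(c, Rational(-1, 13)))) = Add(10, Mul(-1, Mul(Rational(-1, 13), c))) = Add(10, Mul(Rational(1, 13), c)))
d = 767 (d = Add(91, 676) = 767)
Mul(Add(Function('L')(-3, 6), Pow(Add(Add(-314, -189), Function('Q')(-9)), Rational(1, 2))), d) = Mul(Add(Pow(Add(6, -3), 2), Pow(Add(Add(-314, -189), Add(10, Mul(Rational(1, 13), -9))), Rational(1, 2))), 767) = Mul(Add(Pow(3, 2), Pow(Add(-503, Add(10, Rational(-9, 13))), Rational(1, 2))), 767) = Mul(Add(9, Pow(Add(-503, Rational(121, 13)), Rational(1, 2))), 767) = Mul(Add(9, Pow(Rational(-6418, 13), Rational(1, 2))), 767) = Mul(Add(9, Mul(Rational(1, 13), I, Pow(83434, Rational(1, 2)))), 767) = Add(6903, Mul(59, I, Pow(83434, Rational(1, 2))))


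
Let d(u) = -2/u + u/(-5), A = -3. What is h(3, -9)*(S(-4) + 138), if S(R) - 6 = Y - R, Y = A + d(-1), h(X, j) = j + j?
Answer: -13248/5 ≈ -2649.6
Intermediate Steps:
d(u) = -2/u - u/5 (d(u) = -2/u + u*(-⅕) = -2/u - u/5)
h(X, j) = 2*j
Y = -⅘ (Y = -3 + (-2/(-1) - ⅕*(-1)) = -3 + (-2*(-1) + ⅕) = -3 + (2 + ⅕) = -3 + 11/5 = -⅘ ≈ -0.80000)
S(R) = 26/5 - R (S(R) = 6 + (-⅘ - R) = 26/5 - R)
h(3, -9)*(S(-4) + 138) = (2*(-9))*((26/5 - 1*(-4)) + 138) = -18*((26/5 + 4) + 138) = -18*(46/5 + 138) = -18*736/5 = -13248/5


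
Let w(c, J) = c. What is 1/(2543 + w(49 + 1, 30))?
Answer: 1/2593 ≈ 0.00038565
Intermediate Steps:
1/(2543 + w(49 + 1, 30)) = 1/(2543 + (49 + 1)) = 1/(2543 + 50) = 1/2593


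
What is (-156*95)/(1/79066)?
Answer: -1171758120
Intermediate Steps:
(-156*95)/(1/79066) = -14820/1/79066 = -14820*79066 = -1171758120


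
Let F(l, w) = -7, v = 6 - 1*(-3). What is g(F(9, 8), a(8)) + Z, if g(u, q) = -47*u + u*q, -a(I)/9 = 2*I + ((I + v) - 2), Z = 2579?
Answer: 4861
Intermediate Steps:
v = 9 (v = 6 + 3 = 9)
a(I) = -63 - 27*I (a(I) = -9*(2*I + ((I + 9) - 2)) = -9*(2*I + ((9 + I) - 2)) = -9*(2*I + (7 + I)) = -9*(7 + 3*I) = -63 - 27*I)
g(u, q) = -47*u + q*u
g(F(9, 8), a(8)) + Z = -7*(-47 + (-63 - 27*8)) + 2579 = -7*(-47 + (-63 - 216)) + 2579 = -7*(-47 - 279) + 2579 = -7*(-326) + 2579 = 2282 + 2579 = 4861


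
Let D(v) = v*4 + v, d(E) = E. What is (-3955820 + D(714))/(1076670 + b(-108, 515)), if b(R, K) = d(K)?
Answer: -790450/215437 ≈ -3.6691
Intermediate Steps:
b(R, K) = K
D(v) = 5*v (D(v) = 4*v + v = 5*v)
(-3955820 + D(714))/(1076670 + b(-108, 515)) = (-3955820 + 5*714)/(1076670 + 515) = (-3955820 + 3570)/1077185 = -3952250*1/1077185 = -790450/215437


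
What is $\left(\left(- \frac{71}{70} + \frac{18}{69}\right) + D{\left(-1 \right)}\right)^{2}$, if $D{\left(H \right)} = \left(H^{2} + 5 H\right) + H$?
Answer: $\frac{85803169}{2592100} \approx 33.102$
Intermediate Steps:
$D{\left(H \right)} = H^{2} + 6 H$
$\left(\left(- \frac{71}{70} + \frac{18}{69}\right) + D{\left(-1 \right)}\right)^{2} = \left(\left(- \frac{71}{70} + \frac{18}{69}\right) - \left(6 - 1\right)\right)^{2} = \left(\left(\left(-71\right) \frac{1}{70} + 18 \cdot \frac{1}{69}\right) - 5\right)^{2} = \left(\left(- \frac{71}{70} + \frac{6}{23}\right) - 5\right)^{2} = \left(- \frac{1213}{1610} - 5\right)^{2} = \left(- \frac{9263}{1610}\right)^{2} = \frac{85803169}{2592100}$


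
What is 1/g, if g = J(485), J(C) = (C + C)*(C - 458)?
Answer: 1/26190 ≈ 3.8183e-5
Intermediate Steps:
J(C) = 2*C*(-458 + C) (J(C) = (2*C)*(-458 + C) = 2*C*(-458 + C))
g = 26190 (g = 2*485*(-458 + 485) = 2*485*27 = 26190)
1/g = 1/26190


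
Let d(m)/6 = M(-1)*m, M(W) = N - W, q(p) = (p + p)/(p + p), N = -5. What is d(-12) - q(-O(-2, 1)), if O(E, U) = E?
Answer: 287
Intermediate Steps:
q(p) = 1 (q(p) = (2*p)/((2*p)) = (2*p)*(1/(2*p)) = 1)
M(W) = -5 - W
d(m) = -24*m (d(m) = 6*((-5 - 1*(-1))*m) = 6*((-5 + 1)*m) = 6*(-4*m) = -24*m)
d(-12) - q(-O(-2, 1)) = -24*(-12) - 1*1 = 288 - 1 = 287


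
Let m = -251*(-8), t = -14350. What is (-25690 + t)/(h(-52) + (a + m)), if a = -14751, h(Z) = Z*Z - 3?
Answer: 20020/5021 ≈ 3.9873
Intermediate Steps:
h(Z) = -3 + Z² (h(Z) = Z² - 3 = -3 + Z²)
m = 2008
(-25690 + t)/(h(-52) + (a + m)) = (-25690 - 14350)/((-3 + (-52)²) + (-14751 + 2008)) = -40040/((-3 + 2704) - 12743) = -40040/(2701 - 12743) = -40040/(-10042) = -40040*(-1/10042) = 20020/5021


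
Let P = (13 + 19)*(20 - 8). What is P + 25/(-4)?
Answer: 1511/4 ≈ 377.75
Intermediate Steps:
P = 384 (P = 32*12 = 384)
P + 25/(-4) = 384 + 25/(-4) = 384 - 1/4*25 = 384 - 25/4 = 1511/4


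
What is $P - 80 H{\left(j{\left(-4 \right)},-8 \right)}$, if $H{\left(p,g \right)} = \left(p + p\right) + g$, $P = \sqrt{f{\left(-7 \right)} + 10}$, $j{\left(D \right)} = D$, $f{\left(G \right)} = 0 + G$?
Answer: $1280 + \sqrt{3} \approx 1281.7$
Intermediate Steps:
$f{\left(G \right)} = G$
$P = \sqrt{3}$ ($P = \sqrt{-7 + 10} = \sqrt{3} \approx 1.732$)
$H{\left(p,g \right)} = g + 2 p$ ($H{\left(p,g \right)} = 2 p + g = g + 2 p$)
$P - 80 H{\left(j{\left(-4 \right)},-8 \right)} = \sqrt{3} - 80 \left(-8 + 2 \left(-4\right)\right) = \sqrt{3} - 80 \left(-8 - 8\right) = \sqrt{3} - -1280 = \sqrt{3} + 1280 = 1280 + \sqrt{3}$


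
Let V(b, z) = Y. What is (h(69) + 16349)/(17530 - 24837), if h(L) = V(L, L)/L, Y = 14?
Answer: -1128095/504183 ≈ -2.2375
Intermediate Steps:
V(b, z) = 14
h(L) = 14/L
(h(69) + 16349)/(17530 - 24837) = (14/69 + 16349)/(17530 - 24837) = (14*(1/69) + 16349)/(-7307) = (14/69 + 16349)*(-1/7307) = (1128095/69)*(-1/7307) = -1128095/504183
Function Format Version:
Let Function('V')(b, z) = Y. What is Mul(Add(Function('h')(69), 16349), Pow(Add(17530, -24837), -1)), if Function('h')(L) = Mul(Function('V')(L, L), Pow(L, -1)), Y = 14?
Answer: Rational(-1128095, 504183) ≈ -2.2375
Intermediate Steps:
Function('V')(b, z) = 14
Function('h')(L) = Mul(14, Pow(L, -1))
Mul(Add(Function('h')(69), 16349), Pow(Add(17530, -24837), -1)) = Mul(Add(Mul(14, Pow(69, -1)), 16349), Pow(Add(17530, -24837), -1)) = Mul(Add(Mul(14, Rational(1, 69)), 16349), Pow(-7307, -1)) = Mul(Add(Rational(14, 69), 16349), Rational(-1, 7307)) = Mul(Rational(1128095, 69), Rational(-1, 7307)) = Rational(-1128095, 504183)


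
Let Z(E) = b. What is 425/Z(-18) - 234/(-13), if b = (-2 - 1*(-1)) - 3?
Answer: -353/4 ≈ -88.250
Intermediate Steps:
b = -4 (b = (-2 + 1) - 3 = -1 - 3 = -4)
Z(E) = -4
425/Z(-18) - 234/(-13) = 425/(-4) - 234/(-13) = 425*(-¼) - 234*(-1/13) = -425/4 + 18 = -353/4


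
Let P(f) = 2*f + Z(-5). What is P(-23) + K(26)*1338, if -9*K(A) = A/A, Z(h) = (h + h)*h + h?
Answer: -449/3 ≈ -149.67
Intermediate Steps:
Z(h) = h + 2*h**2 (Z(h) = (2*h)*h + h = 2*h**2 + h = h + 2*h**2)
K(A) = -1/9 (K(A) = -A/(9*A) = -1/9*1 = -1/9)
P(f) = 45 + 2*f (P(f) = 2*f - 5*(1 + 2*(-5)) = 2*f - 5*(1 - 10) = 2*f - 5*(-9) = 2*f + 45 = 45 + 2*f)
P(-23) + K(26)*1338 = (45 + 2*(-23)) - 1/9*1338 = (45 - 46) - 446/3 = -1 - 446/3 = -449/3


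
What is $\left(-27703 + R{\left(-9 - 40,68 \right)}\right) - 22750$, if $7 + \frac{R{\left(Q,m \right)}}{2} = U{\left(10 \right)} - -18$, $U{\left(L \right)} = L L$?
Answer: $-50231$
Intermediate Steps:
$U{\left(L \right)} = L^{2}$
$R{\left(Q,m \right)} = 222$ ($R{\left(Q,m \right)} = -14 + 2 \left(10^{2} - -18\right) = -14 + 2 \left(100 + 18\right) = -14 + 2 \cdot 118 = -14 + 236 = 222$)
$\left(-27703 + R{\left(-9 - 40,68 \right)}\right) - 22750 = \left(-27703 + 222\right) - 22750 = -27481 - 22750 = -50231$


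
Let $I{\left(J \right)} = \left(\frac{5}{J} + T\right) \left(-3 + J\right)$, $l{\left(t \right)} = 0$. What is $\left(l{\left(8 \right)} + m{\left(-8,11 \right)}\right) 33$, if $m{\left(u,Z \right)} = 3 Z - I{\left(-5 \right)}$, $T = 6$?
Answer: $2409$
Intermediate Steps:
$I{\left(J \right)} = \left(-3 + J\right) \left(6 + \frac{5}{J}\right)$ ($I{\left(J \right)} = \left(\frac{5}{J} + 6\right) \left(-3 + J\right) = \left(6 + \frac{5}{J}\right) \left(-3 + J\right) = \left(-3 + J\right) \left(6 + \frac{5}{J}\right)$)
$m{\left(u,Z \right)} = 40 + 3 Z$ ($m{\left(u,Z \right)} = 3 Z - \left(-13 - \frac{15}{-5} + 6 \left(-5\right)\right) = 3 Z - \left(-13 - -3 - 30\right) = 3 Z - \left(-13 + 3 - 30\right) = 3 Z - -40 = 3 Z + 40 = 40 + 3 Z$)
$\left(l{\left(8 \right)} + m{\left(-8,11 \right)}\right) 33 = \left(0 + \left(40 + 3 \cdot 11\right)\right) 33 = \left(0 + \left(40 + 33\right)\right) 33 = \left(0 + 73\right) 33 = 73 \cdot 33 = 2409$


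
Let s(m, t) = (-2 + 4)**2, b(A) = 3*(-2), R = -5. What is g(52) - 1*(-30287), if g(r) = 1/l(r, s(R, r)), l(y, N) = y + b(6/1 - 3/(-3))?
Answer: 1393203/46 ≈ 30287.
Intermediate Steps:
b(A) = -6
s(m, t) = 4 (s(m, t) = 2**2 = 4)
l(y, N) = -6 + y (l(y, N) = y - 6 = -6 + y)
g(r) = 1/(-6 + r)
g(52) - 1*(-30287) = 1/(-6 + 52) - 1*(-30287) = 1/46 + 30287 = 1393203/46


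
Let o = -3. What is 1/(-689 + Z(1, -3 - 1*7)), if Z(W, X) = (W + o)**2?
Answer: -1/685 ≈ -0.0014599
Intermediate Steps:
Z(W, X) = (-3 + W)**2 (Z(W, X) = (W - 3)**2 = (-3 + W)**2)
1/(-689 + Z(1, -3 - 1*7)) = 1/(-689 + (-3 + 1)**2) = 1/(-689 + (-2)**2) = 1/(-689 + 4) = 1/(-685) = -1/685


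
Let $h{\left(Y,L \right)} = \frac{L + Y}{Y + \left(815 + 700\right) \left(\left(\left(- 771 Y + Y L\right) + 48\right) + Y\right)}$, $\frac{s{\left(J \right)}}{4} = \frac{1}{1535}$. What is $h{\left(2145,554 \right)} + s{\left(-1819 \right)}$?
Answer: $\frac{112131071}{43093893009} \approx 0.002602$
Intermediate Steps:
$s{\left(J \right)} = \frac{4}{1535}$
$h{\left(Y,L \right)} = \frac{L + Y}{72720 - 1166549 Y + 1515 L Y}$ ($h{\left(Y,L \right)} = \frac{L + Y}{Y + 1515 \left(\left(\left(- 771 Y + L Y\right) + 48\right) + Y\right)} = \frac{L + Y}{Y + 1515 \left(\left(48 - 771 Y + L Y\right) + Y\right)} = \frac{L + Y}{Y + 1515 \left(48 - 770 Y + L Y\right)} = \frac{L + Y}{Y + \left(72720 - 1166550 Y + 1515 L Y\right)} = \frac{L + Y}{72720 - 1166549 Y + 1515 L Y}$)
$h{\left(2145,554 \right)} + s{\left(-1819 \right)} = \frac{554 + 2145}{72720 - 2502247605 + 1515 \cdot 554 \cdot 2145} + \frac{4}{1535} = \frac{1}{72720 - 2502247605 + 1800319950} \cdot 2699 + \frac{4}{1535} = \frac{1}{-701854935} \cdot 2699 + \frac{4}{1535} = \left(- \frac{1}{701854935}\right) 2699 + \frac{4}{1535} = - \frac{2699}{701854935} + \frac{4}{1535} = \frac{112131071}{43093893009}$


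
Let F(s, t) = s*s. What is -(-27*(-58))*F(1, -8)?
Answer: -1566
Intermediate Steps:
F(s, t) = s²
-(-27*(-58))*F(1, -8) = -(-27*(-58))*1² = -1566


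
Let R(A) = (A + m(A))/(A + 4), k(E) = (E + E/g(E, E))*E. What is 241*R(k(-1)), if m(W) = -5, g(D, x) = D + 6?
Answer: -4579/26 ≈ -176.12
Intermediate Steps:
g(D, x) = 6 + D
k(E) = E*(E + E/(6 + E)) (k(E) = (E + E/(6 + E))*E = E*(E + E/(6 + E)))
R(A) = (-5 + A)/(4 + A) (R(A) = (A - 5)/(A + 4) = (-5 + A)/(4 + A))
241*R(k(-1)) = 241*((-5 + (-1)**2*(7 - 1)/(6 - 1))/(4 + (-1)**2*(7 - 1)/(6 - 1))) = 241*((-5 + 1*6/5)/(4 + 1*6/5)) = 241*((-5 + 1*(1/5)*6)/(4 + 1*(1/5)*6)) = 241*((-5 + 6/5)/(4 + 6/5)) = 241*(-19/5/(26/5)) = 241*((5/26)*(-19/5)) = 241*(-19/26) = -4579/26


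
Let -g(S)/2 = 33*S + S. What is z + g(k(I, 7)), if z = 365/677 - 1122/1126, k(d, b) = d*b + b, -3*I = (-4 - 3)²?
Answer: 8345159390/1143453 ≈ 7298.2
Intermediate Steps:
I = -49/3 (I = -(-4 - 3)²/3 = -⅓*(-7)² = -⅓*49 = -49/3 ≈ -16.333)
k(d, b) = b + b*d (k(d, b) = b*d + b = b + b*d)
g(S) = -68*S (g(S) = -2*(33*S + S) = -68*S)
z = -174302/381151 (z = 365*(1/677) - 1122*1/1126 = 365/677 - 561/563 = -174302/381151 ≈ -0.45730)
z + g(k(I, 7)) = -174302/381151 - 476*(1 - 49/3) = -174302/381151 - 476*(-46)/3 = -174302/381151 - 68*(-322/3) = -174302/381151 + 21896/3 = 8345159390/1143453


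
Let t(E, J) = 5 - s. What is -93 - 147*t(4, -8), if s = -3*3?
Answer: -2151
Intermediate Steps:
s = -9
t(E, J) = 14 (t(E, J) = 5 - 1*(-9) = 5 + 9 = 14)
-93 - 147*t(4, -8) = -93 - 147*14 = -93 - 2058 = -2151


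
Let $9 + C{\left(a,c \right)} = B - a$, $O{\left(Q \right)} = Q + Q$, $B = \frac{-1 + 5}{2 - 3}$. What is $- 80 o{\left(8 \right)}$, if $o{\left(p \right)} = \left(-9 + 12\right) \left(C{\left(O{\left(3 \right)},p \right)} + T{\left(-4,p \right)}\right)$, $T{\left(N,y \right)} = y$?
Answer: $2640$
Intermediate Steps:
$B = -4$ ($B = \frac{4}{-1} = 4 \left(-1\right) = -4$)
$O{\left(Q \right)} = 2 Q$
$C{\left(a,c \right)} = -13 - a$ ($C{\left(a,c \right)} = -9 - \left(4 + a\right) = -13 - a$)
$o{\left(p \right)} = -57 + 3 p$ ($o{\left(p \right)} = \left(-9 + 12\right) \left(\left(-13 - 2 \cdot 3\right) + p\right) = 3 \left(\left(-13 - 6\right) + p\right) = 3 \left(-19 + p\right) = -57 + 3 p$)
$- 80 o{\left(8 \right)} = - 80 \left(-57 + 3 \cdot 8\right) = - 80 \left(-57 + 24\right) = \left(-80\right) \left(-33\right) = 2640$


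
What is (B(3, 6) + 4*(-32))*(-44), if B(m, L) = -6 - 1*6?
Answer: 6160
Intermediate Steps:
B(m, L) = -12 (B(m, L) = -6 - 6 = -12)
(B(3, 6) + 4*(-32))*(-44) = (-12 + 4*(-32))*(-44) = (-12 - 128)*(-44) = -140*(-44) = 6160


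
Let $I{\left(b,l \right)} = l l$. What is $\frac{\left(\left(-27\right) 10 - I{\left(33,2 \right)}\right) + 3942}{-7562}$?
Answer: $- \frac{1834}{3781} \approx -0.48506$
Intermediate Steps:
$I{\left(b,l \right)} = l^{2}$
$\frac{\left(\left(-27\right) 10 - I{\left(33,2 \right)}\right) + 3942}{-7562} = \frac{\left(\left(-27\right) 10 - 2^{2}\right) + 3942}{-7562} = \left(\left(-270 - 4\right) + 3942\right) \left(- \frac{1}{7562}\right) = \left(-274 + 3942\right) \left(- \frac{1}{7562}\right) = 3668 \left(- \frac{1}{7562}\right) = - \frac{1834}{3781}$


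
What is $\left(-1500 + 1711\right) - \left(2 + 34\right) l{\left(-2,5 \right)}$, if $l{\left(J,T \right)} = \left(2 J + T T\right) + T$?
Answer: $-725$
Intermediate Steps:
$l{\left(J,T \right)} = T + T^{2} + 2 J$ ($l{\left(J,T \right)} = \left(2 J + T^{2}\right) + T = \left(T^{2} + 2 J\right) + T = T + T^{2} + 2 J$)
$\left(-1500 + 1711\right) - \left(2 + 34\right) l{\left(-2,5 \right)} = \left(-1500 + 1711\right) - \left(2 + 34\right) \left(5 + 5^{2} + 2 \left(-2\right)\right) = 211 - 36 \left(5 + 25 - 4\right) = 211 - 36 \cdot 26 = 211 - 936 = -725$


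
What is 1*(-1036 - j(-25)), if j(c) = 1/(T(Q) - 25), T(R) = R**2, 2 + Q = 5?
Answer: -16575/16 ≈ -1035.9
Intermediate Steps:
Q = 3 (Q = -2 + 5 = 3)
j(c) = -1/16 (j(c) = 1/(3**2 - 25) = 1/(9 - 25) = 1/(-16) = -1/16)
1*(-1036 - j(-25)) = 1*(-1036 - 1*(-1/16)) = 1*(-1036 + 1/16) = 1*(-16575/16) = -16575/16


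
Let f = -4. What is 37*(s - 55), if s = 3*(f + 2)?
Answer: -2257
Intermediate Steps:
s = -6 (s = 3*(-4 + 2) = 3*(-2) = -6)
37*(s - 55) = 37*(-6 - 55) = 37*(-61) = -2257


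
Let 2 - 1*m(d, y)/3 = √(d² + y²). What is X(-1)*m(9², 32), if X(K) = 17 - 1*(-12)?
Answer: 174 - 87*√7585 ≈ -7403.0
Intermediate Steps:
X(K) = 29 (X(K) = 17 + 12 = 29)
m(d, y) = 6 - 3*√(d² + y²)
X(-1)*m(9², 32) = 29*(6 - 3*√((9²)² + 32²)) = 29*(6 - 3*√(81² + 1024)) = 29*(6 - 3*√(6561 + 1024)) = 29*(6 - 3*√7585) = 174 - 87*√7585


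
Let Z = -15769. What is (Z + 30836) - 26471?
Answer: -11404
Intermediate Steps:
(Z + 30836) - 26471 = (-15769 + 30836) - 26471 = 15067 - 26471 = -11404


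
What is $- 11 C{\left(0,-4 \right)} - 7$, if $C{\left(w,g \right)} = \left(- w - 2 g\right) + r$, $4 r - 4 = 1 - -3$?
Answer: $-117$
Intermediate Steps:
$r = 2$ ($r = 1 + \frac{1 - -3}{4} = 1 + \frac{1 + 3}{4} = 1 + \frac{1}{4} \cdot 4 = 1 + 1 = 2$)
$C{\left(w,g \right)} = 2 - w - 2 g$ ($C{\left(w,g \right)} = \left(- w - 2 g\right) + 2 = 2 - w - 2 g$)
$- 11 C{\left(0,-4 \right)} - 7 = - 11 \left(2 - 0 - -8\right) - 7 = - 11 \left(2 + 0 + 8\right) - 7 = \left(-11\right) 10 - 7 = -110 - 7 = -117$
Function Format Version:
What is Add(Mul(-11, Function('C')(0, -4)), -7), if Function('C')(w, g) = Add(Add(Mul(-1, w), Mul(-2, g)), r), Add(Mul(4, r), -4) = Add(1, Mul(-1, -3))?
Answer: -117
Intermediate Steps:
r = 2 (r = Add(1, Mul(Rational(1, 4), Add(1, Mul(-1, -3)))) = Add(1, Mul(Rational(1, 4), Add(1, 3))) = Add(1, Mul(Rational(1, 4), 4)) = Add(1, 1) = 2)
Function('C')(w, g) = Add(2, Mul(-1, w), Mul(-2, g)) (Function('C')(w, g) = Add(Add(Mul(-1, w), Mul(-2, g)), 2) = Add(2, Mul(-1, w), Mul(-2, g)))
Add(Mul(-11, Function('C')(0, -4)), -7) = Add(Mul(-11, Add(2, Mul(-1, 0), Mul(-2, -4))), -7) = Add(Mul(-11, Add(2, 0, 8)), -7) = Add(Mul(-11, 10), -7) = Add(-110, -7) = -117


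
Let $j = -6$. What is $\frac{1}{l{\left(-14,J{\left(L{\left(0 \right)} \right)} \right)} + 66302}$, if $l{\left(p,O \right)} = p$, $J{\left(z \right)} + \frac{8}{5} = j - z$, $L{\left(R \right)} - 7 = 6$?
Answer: $\frac{1}{66288} \approx 1.5086 \cdot 10^{-5}$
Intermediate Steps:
$L{\left(R \right)} = 13$ ($L{\left(R \right)} = 7 + 6 = 13$)
$J{\left(z \right)} = - \frac{38}{5} - z$ ($J{\left(z \right)} = - \frac{8}{5} - \left(6 + z\right) = - \frac{38}{5} - z$)
$\frac{1}{l{\left(-14,J{\left(L{\left(0 \right)} \right)} \right)} + 66302} = \frac{1}{-14 + 66302} = \frac{1}{66288}$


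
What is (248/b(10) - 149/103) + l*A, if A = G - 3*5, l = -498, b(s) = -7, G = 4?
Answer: 3923051/721 ≈ 5441.1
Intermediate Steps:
A = -11 (A = 4 - 3*5 = 4 - 15 = -11)
(248/b(10) - 149/103) + l*A = (248/(-7) - 149/103) - 498*(-11) = (248*(-⅐) - 149*1/103) + 5478 = (-248/7 - 149/103) + 5478 = -26587/721 + 5478 = 3923051/721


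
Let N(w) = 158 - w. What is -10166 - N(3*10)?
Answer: -10294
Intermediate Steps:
-10166 - N(3*10) = -10166 - (158 - 3*10) = -10166 - (158 - 1*30) = -10166 - (158 - 30) = -10166 - 1*128 = -10166 - 128 = -10294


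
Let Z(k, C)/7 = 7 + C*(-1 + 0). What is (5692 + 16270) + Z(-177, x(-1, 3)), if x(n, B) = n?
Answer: 22018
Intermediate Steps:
Z(k, C) = 49 - 7*C (Z(k, C) = 7*(7 + C*(-1 + 0)) = 7*(7 + C*(-1)) = 7*(7 - C) = 49 - 7*C)
(5692 + 16270) + Z(-177, x(-1, 3)) = (5692 + 16270) + (49 - 7*(-1)) = 21962 + (49 + 7) = 21962 + 56 = 22018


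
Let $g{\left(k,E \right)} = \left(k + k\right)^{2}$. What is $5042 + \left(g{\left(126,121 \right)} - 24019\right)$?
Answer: $44527$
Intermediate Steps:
$g{\left(k,E \right)} = 4 k^{2}$ ($g{\left(k,E \right)} = \left(2 k\right)^{2} = 4 k^{2}$)
$5042 + \left(g{\left(126,121 \right)} - 24019\right) = 5042 + \left(4 \cdot 126^{2} - 24019\right) = 5042 + \left(4 \cdot 15876 - 24019\right) = 5042 + \left(63504 - 24019\right) = 5042 + 39485 = 44527$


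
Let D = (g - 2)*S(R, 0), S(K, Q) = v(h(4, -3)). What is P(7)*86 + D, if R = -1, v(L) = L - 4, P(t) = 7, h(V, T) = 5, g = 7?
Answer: 607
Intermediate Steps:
v(L) = -4 + L
S(K, Q) = 1 (S(K, Q) = -4 + 5 = 1)
D = 5 (D = (7 - 2)*1 = 5*1 = 5)
P(7)*86 + D = 7*86 + 5 = 602 + 5 = 607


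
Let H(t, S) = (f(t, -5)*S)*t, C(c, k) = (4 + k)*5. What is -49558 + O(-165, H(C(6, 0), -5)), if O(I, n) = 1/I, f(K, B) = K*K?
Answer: -8177071/165 ≈ -49558.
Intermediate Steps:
f(K, B) = K²
C(c, k) = 20 + 5*k
H(t, S) = S*t³ (H(t, S) = (t²*S)*t = (S*t²)*t = S*t³)
-49558 + O(-165, H(C(6, 0), -5)) = -49558 + 1/(-165) = -49558 - 1/165 = -8177071/165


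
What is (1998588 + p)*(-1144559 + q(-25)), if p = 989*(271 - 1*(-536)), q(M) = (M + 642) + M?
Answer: -3199345092537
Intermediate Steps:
q(M) = 642 + 2*M (q(M) = (642 + M) + M = 642 + 2*M)
p = 798123 (p = 989*(271 + 536) = 989*807 = 798123)
(1998588 + p)*(-1144559 + q(-25)) = (1998588 + 798123)*(-1144559 + (642 + 2*(-25))) = 2796711*(-1144559 + (642 - 50)) = 2796711*(-1144559 + 592) = 2796711*(-1143967) = -3199345092537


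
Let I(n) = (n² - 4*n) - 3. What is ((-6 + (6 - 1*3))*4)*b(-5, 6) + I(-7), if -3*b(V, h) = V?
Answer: 54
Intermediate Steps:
b(V, h) = -V/3
I(n) = -3 + n² - 4*n
((-6 + (6 - 1*3))*4)*b(-5, 6) + I(-7) = ((-6 + (6 - 1*3))*4)*(-⅓*(-5)) + (-3 + (-7)² - 4*(-7)) = ((-6 + (6 - 3))*4)*(5/3) + (-3 + 49 + 28) = ((-6 + 3)*4)*(5/3) + 74 = -3*4*(5/3) + 74 = -12*5/3 + 74 = -20 + 74 = 54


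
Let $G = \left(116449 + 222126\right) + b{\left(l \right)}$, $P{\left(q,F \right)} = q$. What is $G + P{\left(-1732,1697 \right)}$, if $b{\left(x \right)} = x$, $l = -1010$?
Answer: $335833$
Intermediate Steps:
$G = 337565$ ($G = \left(116449 + 222126\right) - 1010 = 338575 - 1010 = 337565$)
$G + P{\left(-1732,1697 \right)} = 337565 - 1732 = 335833$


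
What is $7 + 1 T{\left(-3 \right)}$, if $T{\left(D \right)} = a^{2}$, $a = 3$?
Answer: $16$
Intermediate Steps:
$T{\left(D \right)} = 9$ ($T{\left(D \right)} = 3^{2} = 9$)
$7 + 1 T{\left(-3 \right)} = 7 + 1 \cdot 9 = 7 + 9 = 16$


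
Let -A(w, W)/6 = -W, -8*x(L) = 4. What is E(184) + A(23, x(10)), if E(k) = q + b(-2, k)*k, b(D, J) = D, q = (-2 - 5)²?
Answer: -322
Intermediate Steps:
x(L) = -½ (x(L) = -⅛*4 = -½)
q = 49 (q = (-7)² = 49)
A(w, W) = 6*W (A(w, W) = -(-6)*W = 6*W)
E(k) = 49 - 2*k
E(184) + A(23, x(10)) = (49 - 2*184) + 6*(-½) = (49 - 368) - 3 = -319 - 3 = -322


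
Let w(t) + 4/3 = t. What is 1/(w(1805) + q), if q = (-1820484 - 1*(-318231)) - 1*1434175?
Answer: -3/8803873 ≈ -3.4076e-7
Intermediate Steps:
q = -2936428 (q = (-1820484 + 318231) - 1434175 = -1502253 - 1434175 = -2936428)
w(t) = -4/3 + t
1/(w(1805) + q) = 1/((-4/3 + 1805) - 2936428) = 1/(5411/3 - 2936428) = 1/(-8803873/3) = -3/8803873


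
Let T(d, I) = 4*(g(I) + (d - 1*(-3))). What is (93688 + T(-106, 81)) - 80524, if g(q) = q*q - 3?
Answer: 38984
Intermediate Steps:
g(q) = -3 + q² (g(q) = q² - 3 = -3 + q²)
T(d, I) = 4*d + 4*I² (T(d, I) = 4*((-3 + I²) + (d - 1*(-3))) = 4*((-3 + I²) + (d + 3)) = 4*((-3 + I²) + (3 + d)) = 4*(d + I²) = 4*d + 4*I²)
(93688 + T(-106, 81)) - 80524 = (93688 + (4*(-106) + 4*81²)) - 80524 = (93688 + (-424 + 4*6561)) - 80524 = (93688 + (-424 + 26244)) - 80524 = (93688 + 25820) - 80524 = 119508 - 80524 = 38984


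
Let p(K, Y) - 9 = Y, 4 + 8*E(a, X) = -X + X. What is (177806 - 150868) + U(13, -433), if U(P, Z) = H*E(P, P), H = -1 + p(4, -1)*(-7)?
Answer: 53933/2 ≈ 26967.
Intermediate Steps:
E(a, X) = -½ (E(a, X) = -½ + (-X + X)/8 = -½ + (⅛)*0 = -½ + 0 = -½)
p(K, Y) = 9 + Y
H = -57 (H = -1 + (9 - 1)*(-7) = -1 + 8*(-7) = -1 - 56 = -57)
U(P, Z) = 57/2 (U(P, Z) = -57*(-½) = 57/2)
(177806 - 150868) + U(13, -433) = (177806 - 150868) + 57/2 = 26938 + 57/2 = 53933/2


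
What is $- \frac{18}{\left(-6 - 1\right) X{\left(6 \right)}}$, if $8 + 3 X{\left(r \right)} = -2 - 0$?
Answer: $- \frac{27}{35} \approx -0.77143$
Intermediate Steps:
$X{\left(r \right)} = - \frac{10}{3}$ ($X{\left(r \right)} = - \frac{8}{3} + \frac{-2 - 0}{3} = - \frac{8}{3} + \frac{-2 + 0}{3} = - \frac{8}{3} + \frac{1}{3} \left(-2\right) = - \frac{8}{3} - \frac{2}{3} = - \frac{10}{3}$)
$- \frac{18}{\left(-6 - 1\right) X{\left(6 \right)}} = - \frac{18}{\left(-6 - 1\right) \left(- \frac{10}{3}\right)} = - \frac{18}{\left(-7\right) \left(- \frac{10}{3}\right)} = - \frac{18}{\frac{70}{3}} = \left(-18\right) \frac{3}{70} = - \frac{27}{35}$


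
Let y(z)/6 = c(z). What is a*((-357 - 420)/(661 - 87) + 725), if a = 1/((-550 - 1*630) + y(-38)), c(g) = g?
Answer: -59339/115456 ≈ -0.51395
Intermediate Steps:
y(z) = 6*z
a = -1/1408 (a = 1/((-550 - 1*630) + 6*(-38)) = 1/((-550 - 630) - 228) = 1/(-1180 - 228) = 1/(-1408) = -1/1408 ≈ -0.00071023)
a*((-357 - 420)/(661 - 87) + 725) = -((-357 - 420)/(661 - 87) + 725)/1408 = -(-777/574 + 725)/1408 = -(-777*1/574 + 725)/1408 = -(-111/82 + 725)/1408 = -1/1408*59339/82 = -59339/115456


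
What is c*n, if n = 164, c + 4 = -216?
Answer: -36080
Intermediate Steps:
c = -220 (c = -4 - 216 = -220)
c*n = -220*164 = -36080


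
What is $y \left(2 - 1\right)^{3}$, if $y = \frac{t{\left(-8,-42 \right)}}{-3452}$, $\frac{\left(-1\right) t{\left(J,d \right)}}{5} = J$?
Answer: $- \frac{10}{863} \approx -0.011587$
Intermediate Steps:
$t{\left(J,d \right)} = - 5 J$
$y = - \frac{10}{863}$ ($y = \frac{\left(-5\right) \left(-8\right)}{-3452} = 40 \left(- \frac{1}{3452}\right) = - \frac{10}{863} \approx -0.011587$)
$y \left(2 - 1\right)^{3} = - \frac{10 \left(2 - 1\right)^{3}}{863} = - \frac{10 \cdot 1^{3}}{863} = \left(- \frac{10}{863}\right) 1 = - \frac{10}{863}$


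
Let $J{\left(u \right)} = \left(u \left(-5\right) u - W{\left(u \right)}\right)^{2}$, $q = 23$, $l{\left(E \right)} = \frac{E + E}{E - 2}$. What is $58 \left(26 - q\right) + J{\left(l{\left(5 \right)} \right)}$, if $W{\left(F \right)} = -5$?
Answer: $\frac{221119}{81} \approx 2729.9$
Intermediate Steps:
$l{\left(E \right)} = \frac{2 E}{-2 + E}$
$J{\left(u \right)} = \left(5 - 5 u^{2}\right)^{2}$ ($J{\left(u \right)} = \left(u \left(-5\right) u - -5\right)^{2} = \left(- 5 u u + 5\right)^{2} = \left(- 5 u^{2} + 5\right)^{2} = \left(5 - 5 u^{2}\right)^{2}$)
$58 \left(26 - q\right) + J{\left(l{\left(5 \right)} \right)} = 58 \left(26 - 23\right) + 25 \left(-1 + \left(2 \cdot 5 \frac{1}{-2 + 5}\right)^{2}\right)^{2} = 58 \left(26 - 23\right) + 25 \left(-1 + \left(2 \cdot 5 \cdot \frac{1}{3}\right)^{2}\right)^{2} = 58 \cdot 3 + 25 \left(-1 + \left(2 \cdot 5 \cdot \frac{1}{3}\right)^{2}\right)^{2} = 174 + 25 \left(-1 + \left(\frac{10}{3}\right)^{2}\right)^{2} = 174 + 25 \left(-1 + \frac{100}{9}\right)^{2} = 174 + 25 \left(\frac{91}{9}\right)^{2} = 174 + 25 \cdot \frac{8281}{81} = 174 + \frac{207025}{81} = \frac{221119}{81}$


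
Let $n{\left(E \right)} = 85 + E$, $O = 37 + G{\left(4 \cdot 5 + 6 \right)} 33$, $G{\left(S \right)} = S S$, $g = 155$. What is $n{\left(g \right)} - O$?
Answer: $-22105$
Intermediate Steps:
$G{\left(S \right)} = S^{2}$
$O = 22345$ ($O = 37 + \left(4 \cdot 5 + 6\right)^{2} \cdot 33 = 37 + \left(20 + 6\right)^{2} \cdot 33 = 37 + 26^{2} \cdot 33 = 37 + 676 \cdot 33 = 37 + 22308 = 22345$)
$n{\left(g \right)} - O = \left(85 + 155\right) - 22345 = 240 - 22345 = -22105$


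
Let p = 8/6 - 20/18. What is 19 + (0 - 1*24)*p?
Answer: 41/3 ≈ 13.667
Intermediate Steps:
p = 2/9 (p = 8*(1/6) - 20*1/18 = 4/3 - 10/9 = 2/9 ≈ 0.22222)
19 + (0 - 1*24)*p = 19 + (0 - 1*24)*(2/9) = 19 + (0 - 24)*(2/9) = 19 - 24*2/9 = 19 - 16/3 = 41/3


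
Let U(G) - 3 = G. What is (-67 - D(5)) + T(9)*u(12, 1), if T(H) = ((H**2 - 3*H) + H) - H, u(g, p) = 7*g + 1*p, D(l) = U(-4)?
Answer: 4524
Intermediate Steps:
U(G) = 3 + G
D(l) = -1 (D(l) = 3 - 4 = -1)
u(g, p) = p + 7*g (u(g, p) = 7*g + p = p + 7*g)
T(H) = H**2 - 3*H (T(H) = (H**2 - 2*H) - H = H**2 - 3*H)
(-67 - D(5)) + T(9)*u(12, 1) = (-67 - 1*(-1)) + (9*(-3 + 9))*(1 + 7*12) = (-67 + 1) + (9*6)*(1 + 84) = -66 + 54*85 = -66 + 4590 = 4524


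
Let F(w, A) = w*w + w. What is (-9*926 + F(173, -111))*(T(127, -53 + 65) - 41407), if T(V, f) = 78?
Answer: -899649672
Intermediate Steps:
F(w, A) = w + w**2 (F(w, A) = w**2 + w = w + w**2)
(-9*926 + F(173, -111))*(T(127, -53 + 65) - 41407) = (-9*926 + 173*(1 + 173))*(78 - 41407) = (-8334 + 173*174)*(-41329) = (-8334 + 30102)*(-41329) = 21768*(-41329) = -899649672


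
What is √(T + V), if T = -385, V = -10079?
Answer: 4*I*√654 ≈ 102.29*I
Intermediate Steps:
√(T + V) = √(-385 - 10079) = √(-10464) = 4*I*√654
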